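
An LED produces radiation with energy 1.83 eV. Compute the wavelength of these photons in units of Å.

6780 Å

Take h = 6.62607015e-34 J·s, c = 2.99792458e8 m/s, 1 eV = 1.602176634e-19 J.
First convert: E = 1.83 eV = 2.9320e-19 J.
Apply λ = hc/E: λ = 6.775e-7 m.
Converting to Å: λ = 6775 Å ≈ 6780 Å.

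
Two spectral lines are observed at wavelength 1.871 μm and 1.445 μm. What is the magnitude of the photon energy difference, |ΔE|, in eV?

Using E = hc/λ: E₁ = 1.0617e-19 J, E₂ = 1.3747e-19 J.
|ΔE| = |1.0617e-19 − 1.3747e-19| = 3.13e-20 J = 0.195 eV.

0.195 eV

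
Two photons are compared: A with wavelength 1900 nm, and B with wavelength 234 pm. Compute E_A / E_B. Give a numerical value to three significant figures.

1.23·10^-4

E_A = 1.045·10^-19 J (from wavelength = 1900 nm, via E = hc/λ).
E_B = 8.489·10^-16 J (from wavelength = 234 pm, via E = hc/λ).
Ratio = 1.045·10^-19 / 8.489·10^-16 = 1.23·10^-4.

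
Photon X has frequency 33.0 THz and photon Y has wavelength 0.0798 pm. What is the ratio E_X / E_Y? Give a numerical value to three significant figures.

8.78·10^-9

E_X = 2.187·10^-20 J (from frequency = 33.0 THz, via E = hf).
E_Y = 2.489·10^-12 J (from wavelength = 0.0798 pm, via E = hc/λ).
Ratio = 2.187·10^-20 / 2.489·10^-12 = 8.78·10^-9.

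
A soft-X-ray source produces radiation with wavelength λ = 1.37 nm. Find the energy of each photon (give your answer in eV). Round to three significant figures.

905 eV

Use h = 6.62607015e-34 J·s, c = 2.99792458e8 m/s, 1 eV = 1.602176634e-19 J.
In SI units: λ = 1.37 nm = 1.37e-9 m.
Since E = hc/λ for a photon, E = 1.450e-16 J.
Converting to eV: E = 905.0 eV ≈ 905 eV.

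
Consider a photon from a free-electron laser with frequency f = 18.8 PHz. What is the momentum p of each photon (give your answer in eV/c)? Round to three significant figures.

77.8 eV/c

Use h = 6.62607015e-34 J·s, c = 2.99792458e8 m/s, 1 eV = 1.602176634e-19 J.
Convert to SI: f = 18.8 PHz = 1.88e16 Hz.
The photon relation is p = hf/c, giving p = 4.155e-26 kg·m/s.
Converting to eV/c: p = 77.75 eV/c ≈ 77.8 eV/c.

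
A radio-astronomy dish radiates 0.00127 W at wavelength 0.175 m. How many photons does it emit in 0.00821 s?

Total energy: E_total = P·t = 0.00127 × 0.00821 = 1.043 × 10^-5 J.
Per-photon energy: E = 1.135 × 10^-24 J.
N = E_total / E_photon = 9.19 × 10^18.

9.19 × 10^18 photons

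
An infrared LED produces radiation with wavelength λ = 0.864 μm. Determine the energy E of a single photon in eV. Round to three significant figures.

1.44 eV

Use h = 6.62607015 × 10^-34 J·s, c = 2.99792458 × 10^8 m/s, 1 eV = 1.602176634 × 10^-19 J.
In SI units: λ = 0.864 μm = 8.64 × 10^-7 m.
The photon relation is E = hc/λ, giving E = 2.299 × 10^-19 J.
Converting to eV: E = 1.435 eV ≈ 1.44 eV.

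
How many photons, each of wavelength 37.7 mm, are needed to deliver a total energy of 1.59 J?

3.02 × 10^23 photons

Per-photon energy: E = 5.269 × 10^-24 J (from wavelength = 37.7 mm).
N = E_total / E_photon = 1.59 J / 5.269 × 10^-24 J = 3.02 × 10^23.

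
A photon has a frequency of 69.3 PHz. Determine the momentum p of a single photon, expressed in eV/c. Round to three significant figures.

287 eV/c

First convert: f = 69.3 PHz = 6.93e16 Hz.
Since p = hf/c for a photon, p = 1.532e-25 kg·m/s.
Converting to eV/c: p = 286.6 eV/c ≈ 287 eV/c.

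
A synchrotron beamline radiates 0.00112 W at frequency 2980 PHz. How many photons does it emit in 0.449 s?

2.55 × 10^11 photons

Total energy: E_total = P·t = 0.00112 × 0.449 = 5.029 × 10^-4 J.
Per-photon energy: E = 1.975 × 10^-15 J.
N = E_total / E_photon = 2.55 × 10^11.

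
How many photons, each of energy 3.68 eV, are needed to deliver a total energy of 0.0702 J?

Per-photon energy: E = 5.896e-19 J (from energy = 3.68 eV).
N = E_total / E_photon = 0.0702 J / 5.896e-19 J = 1.19e17.

1.19e17 photons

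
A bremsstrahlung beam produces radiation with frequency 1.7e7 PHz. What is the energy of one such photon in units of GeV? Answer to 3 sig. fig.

In SI units: f = 1.7e7 PHz = 1.7e22 Hz.
For a photon E = hf, so E = 1.126e-11 J.
Converting to GeV: E = 0.07031 GeV ≈ 0.0703 GeV.

0.0703 GeV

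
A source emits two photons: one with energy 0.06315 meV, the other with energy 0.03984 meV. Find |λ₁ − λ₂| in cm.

Using λ = hc/E: λ₁ = 0.019633 m, λ₂ = 0.031121 m.
|Δλ| = |0.019633 − 0.031121| = 0.0115 m = 1.15 cm.

1.15 cm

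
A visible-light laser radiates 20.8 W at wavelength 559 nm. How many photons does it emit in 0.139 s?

8.14e18 photons

Total energy: E_total = P·t = 20.8 × 0.139 = 2.891 J.
Per-photon energy: E = 3.554e-19 J.
N = E_total / E_photon = 8.14e18.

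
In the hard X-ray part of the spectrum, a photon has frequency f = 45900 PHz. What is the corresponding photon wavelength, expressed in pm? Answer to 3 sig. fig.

6.53 pm

(c = 2.99792458e8 m/s.)
In SI units: f = 45900 PHz = 4.59e19 Hz.
Apply λ = c/f: λ = 6.531e-12 m.
Converting to pm: λ = 6.531 pm ≈ 6.53 pm.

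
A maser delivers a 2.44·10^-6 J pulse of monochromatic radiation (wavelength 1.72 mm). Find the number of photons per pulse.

Per-photon energy: E = 1.155·10^-22 J (from wavelength = 1.72 mm).
N = E_total / E_photon = 2.44·10^-6 J / 1.155·10^-22 J = 2.11·10^16.

2.11·10^16 photons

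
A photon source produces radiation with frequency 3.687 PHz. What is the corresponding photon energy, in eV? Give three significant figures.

First convert: f = 3.687 PHz = 3.687·10^15 Hz.
Since E = hf for a photon, E = 2.443·10^-18 J.
Converting to eV: E = 15.25 eV ≈ 15.2 eV.

15.2 eV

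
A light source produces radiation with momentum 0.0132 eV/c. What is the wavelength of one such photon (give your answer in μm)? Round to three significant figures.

93.9 μm

Convert to SI: p = 0.0132 eV/c = 7.0545e-30 kg·m/s.
The photon relation is λ = h/p, giving λ = 9.393e-5 m.
Converting to μm: λ = 93.93 μm ≈ 93.9 μm.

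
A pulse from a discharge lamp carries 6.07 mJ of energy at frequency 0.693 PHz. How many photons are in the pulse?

Per-photon energy: E = 4.592 × 10^-19 J (from frequency = 0.693 PHz).
N = E_total / E_photon = 0.00607 J / 4.592 × 10^-19 J = 1.32 × 10^16.

1.32 × 10^16 photons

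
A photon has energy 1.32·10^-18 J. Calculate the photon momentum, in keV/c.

8.24·10^-3 keV/c

Since p = E/c for a photon, p = 4.403·10^-27 kg·m/s.
Converting to keV/c: p = 0.008239 keV/c ≈ 8.24·10^-3 keV/c.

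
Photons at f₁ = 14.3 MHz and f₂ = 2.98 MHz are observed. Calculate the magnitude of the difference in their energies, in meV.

4.68·10^-5 meV

Using E = hf: E₁ = 9.475·10^-27 J, E₂ = 1.975·10^-27 J.
|ΔE| = |9.475·10^-27 − 1.975·10^-27| = 7.50·10^-27 J = 4.68·10^-5 meV.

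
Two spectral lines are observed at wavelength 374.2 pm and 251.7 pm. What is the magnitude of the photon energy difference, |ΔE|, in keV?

1.61 keV

Using E = hc/λ: E₁ = 5.3085 × 10^-16 J, E₂ = 7.8921 × 10^-16 J.
|ΔE| = |5.3085 × 10^-16 − 7.8921 × 10^-16| = 2.58 × 10^-16 J = 1.61 keV.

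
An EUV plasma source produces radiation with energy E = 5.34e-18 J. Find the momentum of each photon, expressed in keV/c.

0.0333 keV/c

Take c = 2.99792458e8 m/s, 1 eV = 1.602176634e-19 J.
For a photon p = E/c, so p = 1.781e-26 kg·m/s.
Converting to keV/c: p = 0.03333 keV/c ≈ 0.0333 keV/c.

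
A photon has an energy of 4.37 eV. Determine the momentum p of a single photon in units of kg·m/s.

2.34 × 10^-27 kg·m/s

(c = 2.99792458 × 10^8 m/s, 1 eV = 1.602176634 × 10^-19 J.)
First convert: E = 4.37 eV = 7.0015 × 10^-19 J.
Apply p = E/c: p = 2.335 × 10^-27 kg·m/s.
So p ≈ 2.34 × 10^-27 kg·m/s.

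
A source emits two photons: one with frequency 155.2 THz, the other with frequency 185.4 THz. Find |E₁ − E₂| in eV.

0.125 eV

Using E = hf: E₁ = 1.0284e-19 J, E₂ = 1.2285e-19 J.
|ΔE| = |1.0284e-19 − 1.2285e-19| = 2.00e-20 J = 0.125 eV.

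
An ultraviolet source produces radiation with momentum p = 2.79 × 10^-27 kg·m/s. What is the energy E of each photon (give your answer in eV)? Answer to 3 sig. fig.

Since E = pc for a photon, E = 8.364 × 10^-19 J.
Converting to eV: E = 5.221 eV ≈ 5.22 eV.

5.22 eV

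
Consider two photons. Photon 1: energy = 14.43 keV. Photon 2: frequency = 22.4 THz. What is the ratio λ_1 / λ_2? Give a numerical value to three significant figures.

λ_1 = 8.592e-11 m (from energy = 14.43 keV, via λ = hc/E).
λ_2 = 1.338e-5 m (from frequency = 22.4 THz, via λ = c/f).
Ratio = 8.592e-11 / 1.338e-5 = 6.42e-6.

6.42e-6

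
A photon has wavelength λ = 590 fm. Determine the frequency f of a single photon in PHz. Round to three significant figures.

(c = 2.99792458 × 10^8 m/s.)
First convert: λ = 590 fm = 5.9 × 10^-13 m.
Since f = c/λ for a photon, f = 5.081 × 10^20 Hz.
Converting to PHz: f = 508100 PHz ≈ 5.08 × 10^5 PHz.

5.08 × 10^5 PHz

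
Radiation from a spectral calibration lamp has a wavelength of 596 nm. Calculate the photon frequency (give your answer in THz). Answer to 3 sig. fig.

Take c = 2.99792458 × 10^8 m/s.
In SI units: λ = 596 nm = 5.96 × 10^-7 m.
Since f = c/λ for a photon, f = 5.030 × 10^14 Hz.
Converting to THz: f = 503.0 THz ≈ 503 THz.

503 THz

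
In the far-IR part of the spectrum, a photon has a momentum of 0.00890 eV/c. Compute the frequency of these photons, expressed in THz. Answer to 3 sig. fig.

2.15 THz

Use h = 6.62607015e-34 J·s, c = 2.99792458e8 m/s, 1 eV = 1.602176634e-19 J.
Convert to SI: p = 0.00890 eV/c = 4.7564e-30 kg·m/s.
Apply f = pc/h: f = 2.152e12 Hz.
Converting to THz: f = 2.152 THz ≈ 2.15 THz.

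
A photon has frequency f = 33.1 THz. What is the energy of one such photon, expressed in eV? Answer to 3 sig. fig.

0.137 eV

(h = 6.62607015 × 10^-34 J·s, 1 eV = 1.602176634 × 10^-19 J.)
Convert to SI: f = 33.1 THz = 3.31 × 10^13 Hz.
Apply E = hf: E = 2.193 × 10^-20 J.
Converting to eV: E = 0.1369 eV ≈ 0.137 eV.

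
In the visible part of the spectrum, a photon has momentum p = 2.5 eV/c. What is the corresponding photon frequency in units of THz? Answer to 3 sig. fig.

604 THz

Take h = 6.62607015 × 10^-34 J·s, c = 2.99792458 × 10^8 m/s, 1 eV = 1.602176634 × 10^-19 J.
Convert to SI: p = 2.5 eV/c = 1.3361 × 10^-27 kg·m/s.
For a photon f = pc/h, so f = 6.045 × 10^14 Hz.
Converting to THz: f = 604.5 THz ≈ 604 THz.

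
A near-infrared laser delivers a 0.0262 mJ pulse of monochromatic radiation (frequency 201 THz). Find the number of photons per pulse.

1.97e14 photons

Per-photon energy: E = 1.332e-19 J (from frequency = 201 THz).
N = E_total / E_photon = 2.62e-5 J / 1.332e-19 J = 1.97e14.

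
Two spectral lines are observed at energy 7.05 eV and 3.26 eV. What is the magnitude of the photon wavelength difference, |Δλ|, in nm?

204 nm

Using λ = hc/E: λ₁ = 1.759e-7 m, λ₂ = 3.803e-7 m.
|Δλ| = |1.759e-7 − 3.803e-7| = 2.04e-7 m = 204 nm.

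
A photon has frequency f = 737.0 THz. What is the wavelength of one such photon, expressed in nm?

407 nm

First convert: f = 737.0 THz = 7.370e14 Hz.
For a photon λ = c/f, so λ = 4.068e-7 m.
Converting to nm: λ = 406.8 nm ≈ 407 nm.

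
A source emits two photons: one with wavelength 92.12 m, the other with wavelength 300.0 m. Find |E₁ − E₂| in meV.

Using E = hc/λ: E₁ = 2.1564 × 10^-27 J, E₂ = 6.6215 × 10^-28 J.
|ΔE| = |2.1564 × 10^-27 − 6.6215 × 10^-28| = 1.49 × 10^-27 J = 9.33 × 10^-6 meV.

9.33 × 10^-6 meV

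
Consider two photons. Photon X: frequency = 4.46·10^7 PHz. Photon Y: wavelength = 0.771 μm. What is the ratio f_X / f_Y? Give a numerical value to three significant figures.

f_X = 4.460·10^22 Hz (from frequency = 4.46·10^7 PHz, via f given directly).
f_Y = 3.888·10^14 Hz (from wavelength = 0.771 μm, via f = c/λ).
Ratio = 4.460·10^22 / 3.888·10^14 = 1.15·10^8.

1.15·10^8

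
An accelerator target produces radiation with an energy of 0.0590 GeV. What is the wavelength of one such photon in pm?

In SI units: E = 0.0590 GeV = 9.4528·10^-12 J.
Apply λ = hc/E: λ = 2.101·10^-14 m.
Converting to pm: λ = 0.02101 pm ≈ 0.0210 pm.

0.0210 pm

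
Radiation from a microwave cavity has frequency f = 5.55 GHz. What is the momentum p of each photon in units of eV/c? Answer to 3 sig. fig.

2.30·10^-5 eV/c

Use h = 6.62607015·10^-34 J·s, c = 2.99792458·10^8 m/s, 1 eV = 1.602176634·10^-19 J.
In SI units: f = 5.55 GHz = 5.55·10^9 Hz.
For a photon p = hf/c, so p = 1.227·10^-32 kg·m/s.
Converting to eV/c: p = 2.295·10^-5 eV/c ≈ 2.30·10^-5 eV/c.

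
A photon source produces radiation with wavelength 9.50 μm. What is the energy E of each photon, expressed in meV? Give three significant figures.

Use h = 6.62607015·10^-34 J·s, c = 2.99792458·10^8 m/s, 1 eV = 1.602176634·10^-19 J.
First convert: λ = 9.50 μm = 9.50·10^-6 m.
The photon relation is E = hc/λ, giving E = 2.091·10^-20 J.
Converting to meV: E = 130.5 meV ≈ 131 meV.

131 meV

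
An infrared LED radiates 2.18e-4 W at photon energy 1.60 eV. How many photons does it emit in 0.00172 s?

Total energy: E_total = P·t = 2.18e-4 × 0.00172 = 3.750e-7 J.
Per-photon energy: E = 2.563e-19 J.
N = E_total / E_photon = 1.46e12.

1.46e12 photons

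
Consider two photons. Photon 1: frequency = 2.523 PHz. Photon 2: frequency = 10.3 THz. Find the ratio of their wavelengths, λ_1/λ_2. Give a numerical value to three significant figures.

λ_1 = 1.188 × 10^-7 m (from frequency = 2.523 PHz, via λ = c/f).
λ_2 = 2.911 × 10^-5 m (from frequency = 10.3 THz, via λ = c/f).
Ratio = 1.188 × 10^-7 / 2.911 × 10^-5 = 4.08 × 10^-3.

4.08 × 10^-3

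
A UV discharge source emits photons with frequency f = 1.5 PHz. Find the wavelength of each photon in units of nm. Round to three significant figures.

200 nm

First convert: f = 1.5 PHz = 1.5e15 Hz.
For a photon λ = c/f, so λ = 1.999e-7 m.
Converting to nm: λ = 199.9 nm ≈ 200 nm.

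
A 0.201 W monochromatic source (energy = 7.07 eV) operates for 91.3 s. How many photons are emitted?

Total energy: E_total = P·t = 0.201 × 91.3 = 18.35 J.
Per-photon energy: E = 1.133 × 10^-18 J.
N = E_total / E_photon = 1.62 × 10^19.

1.62 × 10^19 photons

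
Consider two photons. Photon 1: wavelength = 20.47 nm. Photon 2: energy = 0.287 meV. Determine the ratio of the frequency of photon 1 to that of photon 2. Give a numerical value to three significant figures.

2.11e5

f_1 = 1.465e16 Hz (from wavelength = 20.47 nm, via f = c/λ).
f_2 = 6.940e10 Hz (from energy = 0.287 meV, via f = E/h).
Ratio = 1.465e16 / 6.940e10 = 2.11e5.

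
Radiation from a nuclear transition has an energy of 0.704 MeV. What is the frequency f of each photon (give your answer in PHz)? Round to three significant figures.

1.70 × 10^5 PHz

Convert to SI: E = 0.704 MeV = 1.1279 × 10^-13 J.
The photon relation is f = E/h, giving f = 1.702 × 10^20 Hz.
Converting to PHz: f = 170200 PHz ≈ 1.70 × 10^5 PHz.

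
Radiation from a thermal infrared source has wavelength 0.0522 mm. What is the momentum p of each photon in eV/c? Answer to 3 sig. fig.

0.0238 eV/c

In SI units: λ = 0.0522 mm = 5.22 × 10^-5 m.
Since p = h/λ for a photon, p = 1.269 × 10^-29 kg·m/s.
Converting to eV/c: p = 0.02375 eV/c ≈ 0.0238 eV/c.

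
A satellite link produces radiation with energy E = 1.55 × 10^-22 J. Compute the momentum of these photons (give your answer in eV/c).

Since p = E/c for a photon, p = 5.170 × 10^-31 kg·m/s.
Converting to eV/c: p = 9.674 × 10^-4 eV/c ≈ 9.67 × 10^-4 eV/c.

9.67 × 10^-4 eV/c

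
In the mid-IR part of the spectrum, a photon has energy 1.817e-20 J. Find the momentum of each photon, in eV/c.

Apply p = E/c: p = 6.061e-29 kg·m/s.
Converting to eV/c: p = 0.1134 eV/c ≈ 0.113 eV/c.

0.113 eV/c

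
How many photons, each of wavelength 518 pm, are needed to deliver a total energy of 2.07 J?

Per-photon energy: E = 3.835e-16 J (from wavelength = 518 pm).
N = E_total / E_photon = 2.07 J / 3.835e-16 J = 5.40e15.

5.40e15 photons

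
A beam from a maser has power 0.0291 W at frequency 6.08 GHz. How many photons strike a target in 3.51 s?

2.54e22 photons

Total energy: E_total = P·t = 0.0291 × 3.51 = 0.1021 J.
Per-photon energy: E = 4.029e-24 J.
N = E_total / E_photon = 2.54e22.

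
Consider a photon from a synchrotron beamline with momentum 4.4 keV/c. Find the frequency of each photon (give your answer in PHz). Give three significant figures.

1060 PHz

Use h = 6.62607015e-34 J·s, c = 2.99792458e8 m/s, 1 eV = 1.602176634e-19 J.
First convert: p = 4.4 keV/c = 2.3515e-24 kg·m/s.
For a photon f = pc/h, so f = 1.064e18 Hz.
Converting to PHz: f = 1064 PHz ≈ 1060 PHz.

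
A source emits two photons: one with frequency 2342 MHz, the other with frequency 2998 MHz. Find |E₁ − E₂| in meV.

2.71e-3 meV

Using E = hf: E₁ = 1.5518e-24 J, E₂ = 1.9865e-24 J.
|ΔE| = |1.5518e-24 − 1.9865e-24| = 4.35e-25 J = 2.71e-3 meV.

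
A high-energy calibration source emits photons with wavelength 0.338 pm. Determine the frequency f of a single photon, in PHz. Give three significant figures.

8.87 × 10^5 PHz

First convert: λ = 0.338 pm = 3.38 × 10^-13 m.
Since f = c/λ for a photon, f = 8.870 × 10^20 Hz.
Converting to PHz: f = 887000 PHz ≈ 8.87 × 10^5 PHz.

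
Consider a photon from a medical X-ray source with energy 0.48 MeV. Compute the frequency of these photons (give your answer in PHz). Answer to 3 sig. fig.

Use h = 6.62607015·10^-34 J·s, 1 eV = 1.602176634·10^-19 J.
In SI units: E = 0.48 MeV = 7.6904·10^-14 J.
Since f = E/h for a photon, f = 1.161·10^20 Hz.
Converting to PHz: f = 116100 PHz ≈ 1.16·10^5 PHz.

1.16·10^5 PHz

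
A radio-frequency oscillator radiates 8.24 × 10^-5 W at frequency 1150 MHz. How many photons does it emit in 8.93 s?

Total energy: E_total = P·t = 8.24 × 10^-5 × 8.93 = 7.358 × 10^-4 J.
Per-photon energy: E = 7.620 × 10^-25 J.
N = E_total / E_photon = 9.66 × 10^20.

9.66 × 10^20 photons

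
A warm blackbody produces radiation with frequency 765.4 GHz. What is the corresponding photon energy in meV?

(h = 6.62607015 × 10^-34 J·s, 1 eV = 1.602176634 × 10^-19 J.)
Convert to SI: f = 765.4 GHz = 7.654 × 10^11 Hz.
The photon relation is E = hf, giving E = 5.072 × 10^-22 J.
Converting to meV: E = 3.165 meV ≈ 3.17 meV.

3.17 meV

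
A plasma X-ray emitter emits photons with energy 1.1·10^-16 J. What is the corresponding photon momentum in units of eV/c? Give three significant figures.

687 eV/c

Use c = 2.99792458·10^8 m/s, 1 eV = 1.602176634·10^-19 J.
The photon relation is p = E/c, giving p = 3.669·10^-25 kg·m/s.
Converting to eV/c: p = 686.6 eV/c ≈ 687 eV/c.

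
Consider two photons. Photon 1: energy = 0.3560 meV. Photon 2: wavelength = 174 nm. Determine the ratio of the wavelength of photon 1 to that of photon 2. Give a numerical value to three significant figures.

λ_1 = 0.003483 m (from energy = 0.3560 meV, via λ = hc/E).
λ_2 = 1.740e-7 m (from wavelength = 174 nm, via λ given directly).
Ratio = 0.003483 / 1.740e-7 = 2.00e4.

2.00e4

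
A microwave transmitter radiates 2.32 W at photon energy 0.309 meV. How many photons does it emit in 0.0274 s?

1.28e21 photons

Total energy: E_total = P·t = 2.32 × 0.0274 = 0.06357 J.
Per-photon energy: E = 4.951e-23 J.
N = E_total / E_photon = 1.28e21.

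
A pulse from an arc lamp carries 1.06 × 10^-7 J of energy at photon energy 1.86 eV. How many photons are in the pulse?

3.56 × 10^11 photons

Per-photon energy: E = 2.980 × 10^-19 J (from energy = 1.86 eV).
N = E_total / E_photon = 1.06 × 10^-7 J / 2.980 × 10^-19 J = 3.56 × 10^11.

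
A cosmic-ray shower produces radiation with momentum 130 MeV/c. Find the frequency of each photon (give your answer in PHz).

3.14·10^7 PHz

(h = 6.62607015·10^-34 J·s, c = 2.99792458·10^8 m/s, 1 eV = 1.602176634·10^-19 J.)
First convert: p = 130 MeV/c = 6.9476·10^-20 kg·m/s.
For a photon f = pc/h, so f = 3.143·10^22 Hz.
Converting to PHz: f = 3.143·10^7 PHz ≈ 3.14·10^7 PHz.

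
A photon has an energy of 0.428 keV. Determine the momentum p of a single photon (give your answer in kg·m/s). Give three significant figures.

In SI units: E = 0.428 keV = 6.8573e-17 J.
The photon relation is p = E/c, giving p = 2.287e-25 kg·m/s.
So p ≈ 2.29e-25 kg·m/s.

2.29e-25 kg·m/s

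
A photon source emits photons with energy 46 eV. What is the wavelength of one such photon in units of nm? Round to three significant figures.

27.0 nm

In SI units: E = 46 eV = 7.3700e-18 J.
Apply λ = hc/E: λ = 2.695e-8 m.
Converting to nm: λ = 26.95 nm ≈ 27.0 nm.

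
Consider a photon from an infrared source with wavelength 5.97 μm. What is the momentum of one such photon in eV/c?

0.208 eV/c

First convert: λ = 5.97 μm = 5.97 × 10^-6 m.
Apply p = h/λ: p = 1.110 × 10^-28 kg·m/s.
Converting to eV/c: p = 0.2077 eV/c ≈ 0.208 eV/c.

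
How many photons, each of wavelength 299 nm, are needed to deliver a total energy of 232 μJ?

Per-photon energy: E = 6.644e-19 J (from wavelength = 299 nm).
N = E_total / E_photon = 2.32e-4 J / 6.644e-19 J = 3.49e14.

3.49e14 photons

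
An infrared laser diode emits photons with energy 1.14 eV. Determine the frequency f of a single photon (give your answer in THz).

276 THz

(h = 6.62607015 × 10^-34 J·s, 1 eV = 1.602176634 × 10^-19 J.)
In SI units: E = 1.14 eV = 1.8265 × 10^-19 J.
For a photon f = E/h, so f = 2.757 × 10^14 Hz.
Converting to THz: f = 275.7 THz ≈ 276 THz.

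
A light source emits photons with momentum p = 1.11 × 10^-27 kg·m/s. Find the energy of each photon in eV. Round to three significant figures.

2.08 eV

Use c = 2.99792458 × 10^8 m/s, 1 eV = 1.602176634 × 10^-19 J.
For a photon E = pc, so E = 3.328 × 10^-19 J.
Converting to eV: E = 2.077 eV ≈ 2.08 eV.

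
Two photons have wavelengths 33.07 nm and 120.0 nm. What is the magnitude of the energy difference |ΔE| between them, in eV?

27.2 eV

Using E = hc/λ: E₁ = 6.0068e-18 J, E₂ = 1.6554e-18 J.
|ΔE| = |6.0068e-18 − 1.6554e-18| = 4.35e-18 J = 27.2 eV.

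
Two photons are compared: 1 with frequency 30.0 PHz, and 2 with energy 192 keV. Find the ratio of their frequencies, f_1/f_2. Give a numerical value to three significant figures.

f_1 = 3.000e16 Hz (from frequency = 30.0 PHz, via f given directly).
f_2 = 4.643e19 Hz (from energy = 192 keV, via f = E/h).
Ratio = 3.000e16 / 4.643e19 = 6.46e-4.

6.46e-4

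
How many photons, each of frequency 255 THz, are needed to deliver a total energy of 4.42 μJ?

2.62·10^13 photons

Per-photon energy: E = 1.690·10^-19 J (from frequency = 255 THz).
N = E_total / E_photon = 4.42·10^-6 J / 1.690·10^-19 J = 2.62·10^13.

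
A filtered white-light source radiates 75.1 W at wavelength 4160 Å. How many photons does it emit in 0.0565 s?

8.89 × 10^18 photons

Total energy: E_total = P·t = 75.1 × 0.0565 = 4.243 J.
Per-photon energy: E = 4.775 × 10^-19 J.
N = E_total / E_photon = 8.89 × 10^18.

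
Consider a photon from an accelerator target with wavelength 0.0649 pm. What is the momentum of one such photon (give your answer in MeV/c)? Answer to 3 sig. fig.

Convert to SI: λ = 0.0649 pm = 6.49 × 10^-14 m.
Apply p = h/λ: p = 1.021 × 10^-20 kg·m/s.
Converting to MeV/c: p = 19.10 MeV/c ≈ 19.1 MeV/c.

19.1 MeV/c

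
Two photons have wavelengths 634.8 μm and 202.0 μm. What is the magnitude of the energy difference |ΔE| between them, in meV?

4.18 meV

Using E = hc/λ: E₁ = 3.1292e-22 J, E₂ = 9.8339e-22 J.
|ΔE| = |3.1292e-22 − 9.8339e-22| = 6.70e-22 J = 4.18 meV.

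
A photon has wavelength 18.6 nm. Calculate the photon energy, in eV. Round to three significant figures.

66.7 eV

(h = 6.62607015e-34 J·s, c = 2.99792458e8 m/s, 1 eV = 1.602176634e-19 J.)
In SI units: λ = 18.6 nm = 1.86e-8 m.
For a photon E = hc/λ, so E = 1.068e-17 J.
Converting to eV: E = 66.66 eV ≈ 66.7 eV.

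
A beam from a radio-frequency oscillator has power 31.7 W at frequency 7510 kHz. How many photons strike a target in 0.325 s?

2.07 × 10^27 photons

Total energy: E_total = P·t = 31.7 × 0.325 = 10.30 J.
Per-photon energy: E = 4.976 × 10^-27 J.
N = E_total / E_photon = 2.07 × 10^27.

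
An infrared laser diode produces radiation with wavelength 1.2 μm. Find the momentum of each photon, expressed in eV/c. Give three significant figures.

1.03 eV/c

Use h = 6.62607015e-34 J·s, c = 2.99792458e8 m/s, 1 eV = 1.602176634e-19 J.
First convert: λ = 1.2 μm = 1.2e-6 m.
The photon relation is p = h/λ, giving p = 5.522e-28 kg·m/s.
Converting to eV/c: p = 1.033 eV/c ≈ 1.03 eV/c.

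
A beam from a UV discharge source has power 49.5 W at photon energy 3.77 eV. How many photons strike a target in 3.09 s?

Total energy: E_total = P·t = 49.5 × 3.09 = 153.0 J.
Per-photon energy: E = 6.040 × 10^-19 J.
N = E_total / E_photon = 2.53 × 10^20.

2.53 × 10^20 photons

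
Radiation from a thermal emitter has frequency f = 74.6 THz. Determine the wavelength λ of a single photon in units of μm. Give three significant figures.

4.02 μm

Convert to SI: f = 74.6 THz = 7.46 × 10^13 Hz.
Apply λ = c/f: λ = 4.019 × 10^-6 m.
Converting to μm: λ = 4.019 μm ≈ 4.02 μm.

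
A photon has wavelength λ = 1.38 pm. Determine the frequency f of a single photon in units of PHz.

First convert: λ = 1.38 pm = 1.38e-12 m.
Since f = c/λ for a photon, f = 2.172e20 Hz.
Converting to PHz: f = 217200 PHz ≈ 2.17e5 PHz.

2.17e5 PHz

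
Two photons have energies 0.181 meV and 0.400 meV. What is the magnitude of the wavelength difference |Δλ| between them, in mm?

Using λ = hc/E: λ₁ = 0.006850 m, λ₂ = 0.003100 m.
|Δλ| = |0.006850 − 0.003100| = 0.00375 m = 3.75 mm.

3.75 mm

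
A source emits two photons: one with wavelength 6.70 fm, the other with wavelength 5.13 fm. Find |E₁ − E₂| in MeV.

Using E = hc/λ: E₁ = 2.965e-11 J, E₂ = 3.872e-11 J.
|ΔE| = |2.965e-11 − 3.872e-11| = 9.07e-12 J = 56.6 MeV.

56.6 MeV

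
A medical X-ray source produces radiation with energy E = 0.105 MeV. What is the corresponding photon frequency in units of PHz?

2.54 × 10^4 PHz

First convert: E = 0.105 MeV = 1.6823 × 10^-14 J.
Since f = E/h for a photon, f = 2.539 × 10^19 Hz.
Converting to PHz: f = 25390 PHz ≈ 2.54 × 10^4 PHz.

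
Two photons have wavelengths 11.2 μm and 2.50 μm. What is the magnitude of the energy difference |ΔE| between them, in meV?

Using E = hc/λ: E₁ = 1.774 × 10^-20 J, E₂ = 7.946 × 10^-20 J.
|ΔE| = |1.774 × 10^-20 − 7.946 × 10^-20| = 6.17 × 10^-20 J = 385 meV.

385 meV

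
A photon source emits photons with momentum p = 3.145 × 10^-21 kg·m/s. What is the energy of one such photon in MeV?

5.88 MeV

(c = 2.99792458 × 10^8 m/s, 1 eV = 1.602176634 × 10^-19 J.)
The photon relation is E = pc, giving E = 9.428 × 10^-13 J.
Converting to MeV: E = 5.885 MeV ≈ 5.88 MeV.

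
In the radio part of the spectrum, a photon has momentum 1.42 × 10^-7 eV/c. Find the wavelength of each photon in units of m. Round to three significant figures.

8.73 m

Convert to SI: p = 1.42 × 10^-7 eV/c = 7.5889 × 10^-35 kg·m/s.
For a photon λ = h/p, so λ = 8.731 m.
So λ ≈ 8.73 m.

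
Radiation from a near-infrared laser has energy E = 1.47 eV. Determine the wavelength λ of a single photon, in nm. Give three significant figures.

Take h = 6.62607015 × 10^-34 J·s, c = 2.99792458 × 10^8 m/s, 1 eV = 1.602176634 × 10^-19 J.
Convert to SI: E = 1.47 eV = 2.3552 × 10^-19 J.
The photon relation is λ = hc/E, giving λ = 8.434 × 10^-7 m.
Converting to nm: λ = 843.4 nm ≈ 843 nm.

843 nm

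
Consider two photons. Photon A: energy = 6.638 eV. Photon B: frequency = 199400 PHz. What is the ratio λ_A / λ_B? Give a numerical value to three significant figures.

1.24e5

λ_A = 1.868e-7 m (from energy = 6.638 eV, via λ = hc/E).
λ_B = 1.503e-12 m (from frequency = 199400 PHz, via λ = c/f).
Ratio = 1.868e-7 / 1.503e-12 = 1.24e5.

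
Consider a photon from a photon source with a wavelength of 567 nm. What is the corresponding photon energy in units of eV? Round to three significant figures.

2.19 eV

First convert: λ = 567 nm = 5.67e-7 m.
The photon relation is E = hc/λ, giving E = 3.503e-19 J.
Converting to eV: E = 2.187 eV ≈ 2.19 eV.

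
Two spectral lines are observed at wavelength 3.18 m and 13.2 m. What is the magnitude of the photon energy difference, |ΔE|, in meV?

2.96e-4 meV

Using E = hc/λ: E₁ = 6.247e-26 J, E₂ = 1.505e-26 J.
|ΔE| = |6.247e-26 − 1.505e-26| = 4.74e-26 J = 2.96e-4 meV.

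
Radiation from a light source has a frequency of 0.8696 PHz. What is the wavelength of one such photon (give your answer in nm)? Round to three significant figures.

Take c = 2.99792458e8 m/s.
In SI units: f = 0.8696 PHz = 8.696e14 Hz.
For a photon λ = c/f, so λ = 3.447e-7 m.
Converting to nm: λ = 344.7 nm ≈ 345 nm.

345 nm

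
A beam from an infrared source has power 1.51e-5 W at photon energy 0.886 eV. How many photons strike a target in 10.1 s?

Total energy: E_total = P·t = 1.51e-5 × 10.1 = 1.525e-4 J.
Per-photon energy: E = 1.420e-19 J.
N = E_total / E_photon = 1.07e15.

1.07e15 photons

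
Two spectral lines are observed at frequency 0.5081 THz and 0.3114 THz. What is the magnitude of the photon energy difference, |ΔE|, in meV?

0.813 meV

Using E = hf: E₁ = 3.3667e-22 J, E₂ = 2.0634e-22 J.
|ΔE| = |3.3667e-22 − 2.0634e-22| = 1.30e-22 J = 0.813 meV.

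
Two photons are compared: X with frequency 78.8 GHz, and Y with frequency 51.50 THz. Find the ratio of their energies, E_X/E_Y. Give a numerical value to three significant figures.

1.53e-3

E_X = 5.221e-23 J (from frequency = 78.8 GHz, via E = hf).
E_Y = 3.412e-20 J (from frequency = 51.50 THz, via E = hf).
Ratio = 5.221e-23 / 3.412e-20 = 1.53e-3.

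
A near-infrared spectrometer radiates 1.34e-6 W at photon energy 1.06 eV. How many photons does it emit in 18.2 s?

1.44e14 photons

Total energy: E_total = P·t = 1.34e-6 × 18.2 = 2.439e-5 J.
Per-photon energy: E = 1.698e-19 J.
N = E_total / E_photon = 1.44e14.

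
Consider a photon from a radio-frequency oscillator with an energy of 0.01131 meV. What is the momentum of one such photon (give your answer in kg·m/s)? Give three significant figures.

(c = 2.99792458 × 10^8 m/s, 1 eV = 1.602176634 × 10^-19 J.)
In SI units: E = 0.01131 meV = 1.8121 × 10^-24 J.
Since p = E/c for a photon, p = 6.044 × 10^-33 kg·m/s.
So p ≈ 6.04 × 10^-33 kg·m/s.

6.04 × 10^-33 kg·m/s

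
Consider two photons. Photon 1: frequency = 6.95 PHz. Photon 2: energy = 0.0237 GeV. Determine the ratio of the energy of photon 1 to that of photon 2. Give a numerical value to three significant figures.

1.21 × 10^-6

E_1 = 4.605 × 10^-18 J (from frequency = 6.95 PHz, via E = hf).
E_2 = 3.797 × 10^-12 J (from energy = 0.0237 GeV, via E given directly).
Ratio = 4.605 × 10^-18 / 3.797 × 10^-12 = 1.21 × 10^-6.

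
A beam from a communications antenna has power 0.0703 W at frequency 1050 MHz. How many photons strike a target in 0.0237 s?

Total energy: E_total = P·t = 0.0703 × 0.0237 = 0.001666 J.
Per-photon energy: E = 6.957e-25 J.
N = E_total / E_photon = 2.39e21.

2.39e21 photons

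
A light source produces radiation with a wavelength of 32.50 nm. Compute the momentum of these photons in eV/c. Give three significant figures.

38.1 eV/c

(h = 6.62607015e-34 J·s, c = 2.99792458e8 m/s, 1 eV = 1.602176634e-19 J.)
First convert: λ = 32.50 nm = 3.250e-8 m.
For a photon p = h/λ, so p = 2.039e-26 kg·m/s.
Converting to eV/c: p = 38.15 eV/c ≈ 38.1 eV/c.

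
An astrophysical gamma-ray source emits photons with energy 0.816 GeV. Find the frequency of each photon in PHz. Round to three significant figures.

Take h = 6.62607015e-34 J·s, 1 eV = 1.602176634e-19 J.
First convert: E = 0.816 GeV = 1.3074e-10 J.
For a photon f = E/h, so f = 1.973e23 Hz.
Converting to PHz: f = 1.973e8 PHz ≈ 1.97e8 PHz.

1.97e8 PHz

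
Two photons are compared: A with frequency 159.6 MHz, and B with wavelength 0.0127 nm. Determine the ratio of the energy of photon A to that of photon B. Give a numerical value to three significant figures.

6.76e-12

E_A = 1.058e-25 J (from frequency = 159.6 MHz, via E = hf).
E_B = 1.564e-14 J (from wavelength = 0.0127 nm, via E = hc/λ).
Ratio = 1.058e-25 / 1.564e-14 = 6.76e-12.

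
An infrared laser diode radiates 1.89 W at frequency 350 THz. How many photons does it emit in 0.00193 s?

Total energy: E_total = P·t = 1.89 × 0.00193 = 0.003648 J.
Per-photon energy: E = 2.319 × 10^-19 J.
N = E_total / E_photon = 1.57 × 10^16.

1.57 × 10^16 photons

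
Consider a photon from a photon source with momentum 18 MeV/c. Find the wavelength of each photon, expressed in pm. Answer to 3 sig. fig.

In SI units: p = 18 MeV/c = 9.6197 × 10^-21 kg·m/s.
The photon relation is λ = h/p, giving λ = 6.888 × 10^-14 m.
Converting to pm: λ = 0.06888 pm ≈ 0.0689 pm.

0.0689 pm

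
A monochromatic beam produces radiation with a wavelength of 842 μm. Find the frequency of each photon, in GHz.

356 GHz

Take c = 2.99792458e8 m/s.
Convert to SI: λ = 842 μm = 8.42e-4 m.
Apply f = c/λ: f = 3.560e11 Hz.
Converting to GHz: f = 356.0 GHz ≈ 356 GHz.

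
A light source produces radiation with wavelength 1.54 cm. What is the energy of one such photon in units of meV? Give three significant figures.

In SI units: λ = 1.54 cm = 0.0154 m.
For a photon E = hc/λ, so E = 1.290e-23 J.
Converting to meV: E = 0.08051 meV ≈ 0.0805 meV.

0.0805 meV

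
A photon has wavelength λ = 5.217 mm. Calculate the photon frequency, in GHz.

First convert: λ = 5.217 mm = 0.005217 m.
The photon relation is f = c/λ, giving f = 5.746e10 Hz.
Converting to GHz: f = 57.46 GHz ≈ 57.5 GHz.

57.5 GHz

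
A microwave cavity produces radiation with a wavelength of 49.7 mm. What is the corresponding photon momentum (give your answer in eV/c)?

Convert to SI: λ = 49.7 mm = 0.0497 m.
Apply p = h/λ: p = 1.333e-32 kg·m/s.
Converting to eV/c: p = 2.495e-5 eV/c ≈ 2.49e-5 eV/c.

2.49e-5 eV/c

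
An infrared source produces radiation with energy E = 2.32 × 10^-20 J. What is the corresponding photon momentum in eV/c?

0.145 eV/c

(c = 2.99792458 × 10^8 m/s, 1 eV = 1.602176634 × 10^-19 J.)
Since p = E/c for a photon, p = 7.739 × 10^-29 kg·m/s.
Converting to eV/c: p = 0.1448 eV/c ≈ 0.145 eV/c.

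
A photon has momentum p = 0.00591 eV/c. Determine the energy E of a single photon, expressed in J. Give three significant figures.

9.47e-22 J

Use c = 2.99792458e8 m/s, 1 eV = 1.602176634e-19 J.
First convert: p = 0.00591 eV/c = 3.1585e-30 kg·m/s.
The photon relation is E = pc, giving E = 9.469e-22 J.
So E ≈ 9.47e-22 J.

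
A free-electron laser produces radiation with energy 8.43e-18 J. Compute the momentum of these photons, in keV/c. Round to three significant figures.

0.0526 keV/c

Since p = E/c for a photon, p = 2.812e-26 kg·m/s.
Converting to keV/c: p = 0.05262 keV/c ≈ 0.0526 keV/c.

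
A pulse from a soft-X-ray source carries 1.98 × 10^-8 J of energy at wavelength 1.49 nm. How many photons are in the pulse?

Per-photon energy: E = 1.333 × 10^-16 J (from wavelength = 1.49 nm).
N = E_total / E_photon = 1.98 × 10^-8 J / 1.333 × 10^-16 J = 1.49 × 10^8.

1.49 × 10^8 photons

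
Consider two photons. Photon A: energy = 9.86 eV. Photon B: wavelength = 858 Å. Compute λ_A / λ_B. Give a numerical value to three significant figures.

λ_A = 1.257·10^-7 m (from energy = 9.86 eV, via λ = hc/E).
λ_B = 8.580·10^-8 m (from wavelength = 858 Å, via λ given directly).
Ratio = 1.257·10^-7 / 8.580·10^-8 = 1.47.

1.47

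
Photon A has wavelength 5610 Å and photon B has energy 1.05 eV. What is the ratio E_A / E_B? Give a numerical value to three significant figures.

2.10

E_A = 3.541 × 10^-19 J (from wavelength = 5610 Å, via E = hc/λ).
E_B = 1.682 × 10^-19 J (from energy = 1.05 eV, via E given directly).
Ratio = 3.541 × 10^-19 / 1.682 × 10^-19 = 2.10.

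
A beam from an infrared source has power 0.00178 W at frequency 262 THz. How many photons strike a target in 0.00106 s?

1.09 × 10^13 photons

Total energy: E_total = P·t = 0.00178 × 0.00106 = 1.887 × 10^-6 J.
Per-photon energy: E = 1.736 × 10^-19 J.
N = E_total / E_photon = 1.09 × 10^13.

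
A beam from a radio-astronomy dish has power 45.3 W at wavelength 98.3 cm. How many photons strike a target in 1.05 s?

Total energy: E_total = P·t = 45.3 × 1.05 = 47.56 J.
Per-photon energy: E = 2.021 × 10^-25 J.
N = E_total / E_photon = 2.35 × 10^26.

2.35 × 10^26 photons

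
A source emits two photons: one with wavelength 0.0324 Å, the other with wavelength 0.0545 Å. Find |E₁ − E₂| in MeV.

0.155 MeV

Using E = hc/λ: E₁ = 6.131·10^-14 J, E₂ = 3.645·10^-14 J.
|ΔE| = |6.131·10^-14 − 3.645·10^-14| = 2.49·10^-14 J = 0.155 MeV.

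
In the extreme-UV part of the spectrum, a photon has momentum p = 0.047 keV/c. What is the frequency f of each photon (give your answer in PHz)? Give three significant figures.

11.4 PHz

Convert to SI: p = 0.047 keV/c = 2.5118·10^-26 kg·m/s.
Apply f = pc/h: f = 1.136·10^16 Hz.
Converting to PHz: f = 11.36 PHz ≈ 11.4 PHz.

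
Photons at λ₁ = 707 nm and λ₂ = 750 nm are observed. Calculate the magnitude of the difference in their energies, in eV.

0.101 eV

Using E = hc/λ: E₁ = 2.810e-19 J, E₂ = 2.649e-19 J.
|ΔE| = |2.810e-19 − 2.649e-19| = 1.61e-20 J = 0.101 eV.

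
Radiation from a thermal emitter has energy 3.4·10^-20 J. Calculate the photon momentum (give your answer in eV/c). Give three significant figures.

0.212 eV/c

Use c = 2.99792458·10^8 m/s, 1 eV = 1.602176634·10^-19 J.
Since p = E/c for a photon, p = 1.134·10^-28 kg·m/s.
Converting to eV/c: p = 0.2122 eV/c ≈ 0.212 eV/c.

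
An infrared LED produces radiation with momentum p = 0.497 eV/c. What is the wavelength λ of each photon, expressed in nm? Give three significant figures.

2490 nm

In SI units: p = 0.497 eV/c = 2.6561e-28 kg·m/s.
The photon relation is λ = h/p, giving λ = 2.495e-6 m.
Converting to nm: λ = 2495 nm ≈ 2490 nm.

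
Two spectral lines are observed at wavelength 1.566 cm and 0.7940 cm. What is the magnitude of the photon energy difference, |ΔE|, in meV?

Using E = hc/λ: E₁ = 1.2685e-23 J, E₂ = 2.5018e-23 J.
|ΔE| = |1.2685e-23 − 2.5018e-23| = 1.23e-23 J = 0.0770 meV.

0.0770 meV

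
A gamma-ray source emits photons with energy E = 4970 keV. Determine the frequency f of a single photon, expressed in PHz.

First convert: E = 4970 keV = 7.9628e-13 J.
Since f = E/h for a photon, f = 1.202e21 Hz.
Converting to PHz: f = 1.202e6 PHz ≈ 1.20e6 PHz.

1.20e6 PHz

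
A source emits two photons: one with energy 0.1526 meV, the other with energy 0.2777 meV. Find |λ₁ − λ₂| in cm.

Using λ = hc/E: λ₁ = 0.0081248 m, λ₂ = 0.0044647 m.
|Δλ| = |0.0081248 − 0.0044647| = 0.00366 m = 0.366 cm.

0.366 cm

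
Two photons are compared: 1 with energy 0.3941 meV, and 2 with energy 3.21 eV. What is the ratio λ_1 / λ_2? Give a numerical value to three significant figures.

8150

λ_1 = 0.003146 m (from energy = 0.3941 meV, via λ = hc/E).
λ_2 = 3.862e-7 m (from energy = 3.21 eV, via λ = hc/E).
Ratio = 0.003146 / 3.862e-7 = 8150.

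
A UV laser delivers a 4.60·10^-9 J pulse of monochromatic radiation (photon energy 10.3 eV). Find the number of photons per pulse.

Per-photon energy: E = 1.650·10^-18 J (from energy = 10.3 eV).
N = E_total / E_photon = 4.60·10^-9 J / 1.650·10^-18 J = 2.79·10^9.

2.79·10^9 photons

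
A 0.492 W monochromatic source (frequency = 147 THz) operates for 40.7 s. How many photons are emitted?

Total energy: E_total = P·t = 0.492 × 40.7 = 20.02 J.
Per-photon energy: E = 9.740 × 10^-20 J.
N = E_total / E_photon = 2.06 × 10^20.

2.06 × 10^20 photons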